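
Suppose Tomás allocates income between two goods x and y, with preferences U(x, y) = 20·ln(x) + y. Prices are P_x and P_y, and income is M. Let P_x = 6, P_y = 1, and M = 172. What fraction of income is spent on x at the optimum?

share on x = 0.1163

Set MRS = P_x/P_y: (20/x)/1 = P_x/P_y.
So x*(P_x,P_y) = 20·P_y/P_x, independent of income; and y* = (M − 20·P_y)/P_y.
At the given prices: x* = 20·1/6 = 3.3333, and y* = 152.
Expenditure on x: 6·3.3333 = 20; share = 0.1163.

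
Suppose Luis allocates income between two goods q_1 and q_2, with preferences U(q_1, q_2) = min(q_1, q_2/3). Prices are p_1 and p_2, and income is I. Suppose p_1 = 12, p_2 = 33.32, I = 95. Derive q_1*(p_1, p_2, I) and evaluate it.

q_1* = 0.8485

With perfect complements, no substitution: consume in ratio q_1:q_2 = 1:3.
Budget: p_1·q_1 + p_2·3·q_1 = I, so (p_1 + 3·p_2)·q_1 = I.
Demand: q_1*(p_1,p_2,I) = I/(p_1 + 3·p_2), q_2* = 3·I/(p_1 + 3·p_2).
Here 12 + 3·33.32 = 111.96, giving q_1* = 0.8485.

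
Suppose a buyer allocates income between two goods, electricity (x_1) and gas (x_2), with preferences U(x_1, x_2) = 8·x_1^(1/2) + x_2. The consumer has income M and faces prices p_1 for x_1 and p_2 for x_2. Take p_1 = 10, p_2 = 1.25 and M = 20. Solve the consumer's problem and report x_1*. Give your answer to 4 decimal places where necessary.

Thus x_1* = (4·p_2/p_1)² — independent of M — with the rest of income spent on x_2.
Plugging in: x_1* = (4·1.25/10)² = 0.25.

x_1* = 0.25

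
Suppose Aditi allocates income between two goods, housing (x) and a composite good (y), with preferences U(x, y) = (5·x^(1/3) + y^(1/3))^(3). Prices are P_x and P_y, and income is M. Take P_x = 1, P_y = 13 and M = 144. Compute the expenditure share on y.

share on y = 0.0242

MRS = MU_x/MU_y = 5·(y/x)^(2/3). Set equal to P_x/P_y.
Solve for the ratio: y/x = [(1/5)·P_x/P_y]^(1.5).
With the ratio pinned down, the budget gives x* = M/(P_x + P_y·(y/x)) and y* = (y/x)·x*.
Numerically y/x = 0.001908, so x* = 144/(1 + 13·0.001908) = 140.5143 and y* = 0.001908·140.5143 = 0.2681.
Expenditure on y: 13·0.2681 = 3.4857; share = 0.0242.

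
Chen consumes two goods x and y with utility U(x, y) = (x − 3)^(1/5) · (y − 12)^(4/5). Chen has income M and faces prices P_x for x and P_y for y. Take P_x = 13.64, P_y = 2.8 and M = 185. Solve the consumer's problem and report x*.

x* = 4.6199

Substituting into the budget: x* = 3 + 0.2·(M − 3·P_x − 12·P_y)/P_x, and y* = 12 + 0.8·(…)/P_y.
Discretionary income = 185 − 3·13.64 − 12·2.8 = 110.48; x* = 3 + 0.2·110.48/13.64 = 4.6199.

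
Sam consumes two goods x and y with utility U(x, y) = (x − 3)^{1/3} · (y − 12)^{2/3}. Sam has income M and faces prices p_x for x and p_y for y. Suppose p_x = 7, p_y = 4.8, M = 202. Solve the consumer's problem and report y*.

MRS = (1/2)·(y−12)/(x−3). Tangency with p_x/p_y gives y−12 = 2·(p_x/p_y)·(x−3).
Substituting into the budget: x* = 3 + 1/3·(M − 3·p_x − 12·p_y)/p_x, and y* = 12 + 2/3·(…)/p_y.
Discretionary income = 202 − 3·7 − 12·4.8 = 123.4; y* = 12 + 2/3·123.4/4.8 = 29.1389.

y* = 29.1389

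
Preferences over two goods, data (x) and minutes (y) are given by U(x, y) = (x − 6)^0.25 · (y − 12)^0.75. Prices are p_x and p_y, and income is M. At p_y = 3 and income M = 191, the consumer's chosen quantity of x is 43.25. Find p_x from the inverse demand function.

p_x = 1

This is Cobb-Douglas in (x−6, y−12): tangency gives 0.25·p_y·(y−12) = 0.75·p_x·(x−6).
After buying the subsistence bundle (6, 12), a share 0.25 of the remaining income goes to x: x* = 6 + 0.25·(M − 6p_x − 12p_y)/p_x.
Set x* = 43.25 in the demand function and solve for p_x: p_x = 1.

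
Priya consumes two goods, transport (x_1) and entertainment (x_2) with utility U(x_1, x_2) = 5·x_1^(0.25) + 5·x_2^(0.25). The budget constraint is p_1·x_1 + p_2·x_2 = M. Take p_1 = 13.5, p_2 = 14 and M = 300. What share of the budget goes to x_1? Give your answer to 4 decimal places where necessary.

MRS = MU_x_1/MU_x_2 = (x_2/x_1)^(0.75). Set equal to p_1/p_2.
Solve for the ratio: x_2/x_1 = [p_1/p_2]^(4/3).
Substitute x_2 = (x_2/x_1)·x_1 into the budget: x_1* = M/(p_1 + p_2·(x_2/x_1)).
Numerically x_2/x_1 = 0.952667, so x_1* = 300/(13.5 + 14·0.952667) = 11.1785 and x_2* = 0.952667·11.1785 = 10.6493.
Expenditure on x_1: 13.5·11.1785 = 150.9092; share = 0.503.

share on x_1 = 0.503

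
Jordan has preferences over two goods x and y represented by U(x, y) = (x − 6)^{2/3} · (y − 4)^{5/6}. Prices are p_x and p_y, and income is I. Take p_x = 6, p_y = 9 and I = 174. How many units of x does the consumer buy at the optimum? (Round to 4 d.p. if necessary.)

Let x' = x−6, y' = y−4. MRS = (4/5)·y'/x' = p_x/p_y.
Substituting into the budget: x* = 6 + 4/9·(I − 6·p_x − 4·p_y)/p_x, and y* = 4 + 5/9·(…)/p_y.
Discretionary income = 174 − 6·6 − 4·9 = 102; x* = 6 + 4/9·102/6 = 13.5556.

x* = 13.5556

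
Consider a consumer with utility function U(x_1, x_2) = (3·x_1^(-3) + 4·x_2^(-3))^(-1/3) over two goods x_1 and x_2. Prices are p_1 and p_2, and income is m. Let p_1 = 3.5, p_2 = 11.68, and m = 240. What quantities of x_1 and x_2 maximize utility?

x_1* = 18.7704, x_2* = 14.9233

MU_x_1 ∝ 3·x_1^(-4), MU_x_2 ∝ 4·x_2^(-4), so MRS = (3/4)·(x_2/x_1)^(4) = p_1/p_2.
Solve for the ratio: x_2/x_1 = [(4/3)·p_1/p_2]^(0.25).
Substitute x_2 = (x_2/x_1)·x_1 into the budget: x_1* = m/(p_1 + p_2·(x_2/x_1)).
Numerically x_2/x_1 = 0.795044, so x_1* = 240/(3.5 + 11.68·0.795044) = 18.7704 and x_2* = 0.795044·18.7704 = 14.9233.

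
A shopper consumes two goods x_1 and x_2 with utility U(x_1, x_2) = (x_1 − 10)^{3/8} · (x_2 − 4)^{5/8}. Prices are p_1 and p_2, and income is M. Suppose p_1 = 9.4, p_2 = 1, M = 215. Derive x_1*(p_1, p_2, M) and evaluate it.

x_1* = 14.6676

Let x_1' = x_1−10, x_2' = x_2−4. MRS = (3/5)·x_2'/x_1' = p_1/p_2.
After buying the subsistence bundle (10, 4), a share 0.375 of the remaining income goes to x_1: x_1* = 10 + 0.375·(M − 10p_1 − 4p_2)/p_1.
Discretionary income = 215 − 10·9.4 − 4·1 = 117; x_1* = 10 + 0.375·117/9.4 = 14.6676.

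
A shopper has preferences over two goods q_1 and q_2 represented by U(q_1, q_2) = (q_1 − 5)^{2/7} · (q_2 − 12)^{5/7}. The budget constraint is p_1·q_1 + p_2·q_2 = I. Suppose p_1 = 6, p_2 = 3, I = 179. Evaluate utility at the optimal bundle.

V = 16.9873

After buying the subsistence bundle (5, 12), a share 2/7 of the remaining income goes to q_1: q_1* = 5 + 2/7·(I − 5p_1 − 12p_2)/p_1.
Discretionary income = 179 − 5·6 − 12·3 = 113; q_1* = 5 + 2/7·113/6 = 10.381; q_2* = 12 + 5/7·113/3 = 38.9048.
Utility at the optimum: U(10.381, 38.9048) = 16.9873.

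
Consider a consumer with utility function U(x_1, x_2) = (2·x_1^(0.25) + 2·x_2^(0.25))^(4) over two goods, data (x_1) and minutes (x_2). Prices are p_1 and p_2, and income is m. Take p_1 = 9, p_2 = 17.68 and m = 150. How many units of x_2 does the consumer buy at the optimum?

x_2* = 3.7667

Numerically x_2/x_1 = 0.406456, so x_1* = 150/(9 + 17.68·0.406456) = 9.2672 and x_2* = 0.406456·9.2672 = 3.7667.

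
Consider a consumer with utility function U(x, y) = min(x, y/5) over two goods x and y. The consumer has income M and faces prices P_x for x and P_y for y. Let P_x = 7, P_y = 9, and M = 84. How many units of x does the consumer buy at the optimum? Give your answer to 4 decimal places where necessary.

With perfect complements, no substitution: consume in ratio x:y = 1:5.
Budget: P_x·x + P_y·5·x = M, so (P_x + 5·P_y)·x = M.
Demand: x*(P_x,P_y,M) = M/(P_x + 5·P_y), y* = 5·M/(P_x + 5·P_y).
Here 7 + 5·9 = 52, giving x* = 1.6154.

x* = 1.6154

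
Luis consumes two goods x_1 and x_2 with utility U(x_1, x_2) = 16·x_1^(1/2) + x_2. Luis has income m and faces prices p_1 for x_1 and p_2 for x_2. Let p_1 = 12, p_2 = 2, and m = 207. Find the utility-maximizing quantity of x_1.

MU_x_1 = 8/√x_1, MU_x_2 = 1. Tangency: 8/√x_1 = p_1/p_2.
Thus x_1* = (8·p_2/p_1)² — independent of m — with the rest of income spent on x_2.
Plugging in: x_1* = (8·2/12)² = 1.7778.

x_1* = 1.7778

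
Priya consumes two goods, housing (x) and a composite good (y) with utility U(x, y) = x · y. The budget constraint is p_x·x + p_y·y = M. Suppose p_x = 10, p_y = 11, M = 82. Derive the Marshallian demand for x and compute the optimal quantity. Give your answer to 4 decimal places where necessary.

MU_x/MU_y = (y)/(x); tangency sets this equal to p_x/p_y.
Rearranging, p_y·y = p_x·x. Substituting into the budget gives p_x·x·(1 + 1) = M.
Demand: x*(p_x,p_y,M) = 0.5·M/p_x and y* = 0.5·M/p_y.
At p_x=10, p_y=11, M=82: x* = 0.5·82/10 = 4.1.

x* = 4.1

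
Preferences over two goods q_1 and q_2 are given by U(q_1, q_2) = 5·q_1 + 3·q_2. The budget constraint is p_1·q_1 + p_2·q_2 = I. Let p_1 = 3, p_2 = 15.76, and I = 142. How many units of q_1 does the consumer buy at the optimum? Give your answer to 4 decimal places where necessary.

Perfect substitutes: compare marginal utility per dollar. 5/p_1 vs 3/p_2 → 1.6667 vs 0.1904.
q_1 gives more utility per dollar, so spend all income on q_1: q_1* = I/p_1, q_2* = 0.
Numerically: q_1* = 47.3333, q_2* = 0.

q_1* = 47.3333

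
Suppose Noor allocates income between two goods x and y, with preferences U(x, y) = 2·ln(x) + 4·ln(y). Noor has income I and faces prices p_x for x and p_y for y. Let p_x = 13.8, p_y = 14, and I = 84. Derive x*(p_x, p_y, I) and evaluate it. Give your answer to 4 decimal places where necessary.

The MRS is (1/2)·y/x. Set MRS = p_x/p_y.
Rearranging, p_y·y = 2·p_x·x. Substituting into the budget gives p_x·x·(1 + 2) = I.
Demand: x*(p_x,p_y,I) = 1/3·I/p_x and y* = 2/3·I/p_y.
At p_x=13.8, p_y=14, I=84: x* = 1/3·84/13.8 = 2.029.

x* = 2.029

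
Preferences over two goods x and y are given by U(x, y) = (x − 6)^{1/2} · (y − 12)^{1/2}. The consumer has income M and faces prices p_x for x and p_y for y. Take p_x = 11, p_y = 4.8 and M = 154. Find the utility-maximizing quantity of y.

This is Cobb-Douglas in (x−6, y−12): tangency gives 0.5·p_y·(y−12) = 0.5·p_x·(x−6).
Substituting into the budget: x* = 6 + 0.5·(M − 6·p_x − 12·p_y)/p_x, and y* = 12 + 0.5·(…)/p_y.
Discretionary income = 154 − 6·11 − 12·4.8 = 30.4; y* = 12 + 0.5·30.4/4.8 = 15.1667.

y* = 15.1667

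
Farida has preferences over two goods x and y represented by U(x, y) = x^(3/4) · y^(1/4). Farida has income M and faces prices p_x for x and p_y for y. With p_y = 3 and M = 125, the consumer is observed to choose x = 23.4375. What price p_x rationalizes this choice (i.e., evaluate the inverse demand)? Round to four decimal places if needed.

Tangency: MRS = 3·y/x = p_x/p_y.
So 0.75·p_y·y = 0.25·p_x·x; combined with the budget, a share 0.75 of income goes to x.
Demand: x*(p_x,p_y,M) = 0.75·M/p_x and y* = 0.25·M/p_y.
Set x* = 23.4375 in the demand function and solve for p_x: p_x = 4.

p_x = 4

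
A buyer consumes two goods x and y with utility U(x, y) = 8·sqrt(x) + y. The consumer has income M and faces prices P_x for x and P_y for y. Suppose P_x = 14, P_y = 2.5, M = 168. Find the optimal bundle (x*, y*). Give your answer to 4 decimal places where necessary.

MU_x = 4/√x, MU_y = 1. Tangency: 4/√x = P_x/P_y.
Solve: √x = 4·P_y/P_x, so x*(P_x,P_y) = (4·P_y/P_x)², and y* = (M − P_x·x*)/P_y.
Plugging in: x* = (4·2.5/14)² = 0.5102, y* = 64.3429.

x* = 0.5102, y* = 64.3429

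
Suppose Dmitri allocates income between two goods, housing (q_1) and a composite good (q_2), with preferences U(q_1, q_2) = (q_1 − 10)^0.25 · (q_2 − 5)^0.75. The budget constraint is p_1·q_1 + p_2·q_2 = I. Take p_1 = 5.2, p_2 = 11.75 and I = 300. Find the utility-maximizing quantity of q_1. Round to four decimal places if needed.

q_1* = 19.0986

MRS = (1/3)·(q_2−5)/(q_1−10). Tangency with p_1/p_2 gives q_2−5 = 3·(p_1/p_2)·(q_1−10).
After buying the subsistence bundle (10, 5), a share 0.25 of the remaining income goes to q_1: q_1* = 10 + 0.25·(I − 10p_1 − 5p_2)/p_1.
Discretionary income = 300 − 10·5.2 − 5·11.75 = 189.25; q_1* = 10 + 0.25·189.25/5.2 = 19.0986.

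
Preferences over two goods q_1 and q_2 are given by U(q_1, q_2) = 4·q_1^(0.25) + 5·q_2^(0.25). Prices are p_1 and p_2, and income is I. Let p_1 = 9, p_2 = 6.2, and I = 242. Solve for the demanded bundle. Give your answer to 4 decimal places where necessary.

MU_q_1 ∝ 4·q_1^(-0.75), MU_q_2 ∝ 5·q_2^(-0.75), so MRS = (4/5)·(q_2/q_1)^(0.75) = p_1/p_2.
Hence q_2/q_1 = ((5/4)·p_1/p_2)^(1/(0.75)), i.e. raised to the 4/3 power.
With the ratio pinned down, the budget gives q_1* = I/(p_1 + p_2·(q_2/q_1)) and q_2* = (q_2/q_1)·q_1*.
Numerically q_2/q_1 = 2.213168, so q_1* = 242/(9 + 6.2·2.213168) = 10.6506 and q_2* = 2.213168·10.6506 = 23.5717.

q_1* = 10.6506, q_2* = 23.5717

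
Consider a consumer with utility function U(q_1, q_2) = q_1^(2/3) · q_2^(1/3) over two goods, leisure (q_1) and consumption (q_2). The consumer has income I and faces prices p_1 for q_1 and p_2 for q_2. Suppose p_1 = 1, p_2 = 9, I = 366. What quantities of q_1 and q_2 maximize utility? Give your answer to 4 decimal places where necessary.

q_1* = 244, q_2* = 13.5556

MU_q_1/MU_q_2 = (2/3·q_2)/(1/3·q_1); tangency sets this equal to p_1/p_2.
So 2/3·p_2·q_2 = 1/3·p_1·q_1; combined with the budget, a share 2/3 of income goes to q_1.
Demand: q_1*(p_1,p_2,I) = 2/3·I/p_1 and q_2* = 1/3·I/p_2.
At p_1=1, p_2=9, I=366: q_1* = 2/3·366/1 = 244, q_2* = 13.5556.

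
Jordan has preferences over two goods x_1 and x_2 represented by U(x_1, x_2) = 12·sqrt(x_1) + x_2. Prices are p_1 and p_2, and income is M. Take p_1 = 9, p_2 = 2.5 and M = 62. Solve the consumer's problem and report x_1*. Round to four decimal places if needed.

x_1* = 2.7778

Thus x_1* = (6·p_2/p_1)² — independent of M — with the rest of income spent on x_2.
Plugging in: x_1* = (6·2.5/9)² = 2.7778.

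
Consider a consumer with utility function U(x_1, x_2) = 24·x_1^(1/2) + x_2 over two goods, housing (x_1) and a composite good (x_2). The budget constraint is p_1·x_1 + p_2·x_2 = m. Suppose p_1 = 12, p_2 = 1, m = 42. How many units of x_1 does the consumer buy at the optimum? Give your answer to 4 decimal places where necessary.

x_1* = 1

Plugging in: x_1* = (12·1/12)² = 1.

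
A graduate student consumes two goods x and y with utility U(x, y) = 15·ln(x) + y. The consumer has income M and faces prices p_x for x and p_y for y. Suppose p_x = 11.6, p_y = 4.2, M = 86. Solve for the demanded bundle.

MU_x = 15/x, MU_y = 1. Tangency: 15/x = p_x/p_y.
So x*(p_x,p_y) = 15·p_y/p_x, independent of income; and y* = (M − 15·p_y)/p_y.
At the given prices: x* = 15·4.2/11.6 = 5.431, and y* = 5.4762.

x* = 5.431, y* = 5.4762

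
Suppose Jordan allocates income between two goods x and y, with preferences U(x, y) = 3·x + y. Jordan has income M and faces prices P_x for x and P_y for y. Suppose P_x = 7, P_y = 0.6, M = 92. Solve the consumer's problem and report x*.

y gives more utility per dollar, so spend all income on y: y* = M/P_y, x* = 0.
Numerically: x* = 0, y* = 153.3333.

x* = 0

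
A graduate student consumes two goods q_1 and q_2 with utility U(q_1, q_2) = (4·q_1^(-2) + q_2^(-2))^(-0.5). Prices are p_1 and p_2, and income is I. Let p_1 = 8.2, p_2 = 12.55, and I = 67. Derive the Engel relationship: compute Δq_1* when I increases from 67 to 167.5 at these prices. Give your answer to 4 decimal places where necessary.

Δq_1* = 6.6731

MRS = MU_q_1/MU_q_2 = 4·(q_2/q_1)^(3). Set equal to p_1/p_2.
Hence q_2/q_1 = ((1/4)·p_1/p_2)^(1/(3)), i.e. raised to the 1/3 power.
Substitute q_2 = (q_2/q_1)·q_1 into the budget: q_1* = I/(p_1 + p_2·(q_2/q_1)).
Numerically q_2/q_1 = 0.546642, so q_1* = 67/(8.2 + 12.55·0.546642) = 4.4488.
At I' = 167.5: q_1* = 11.1219. Change: 11.1219 − 4.4488 = 6.6731.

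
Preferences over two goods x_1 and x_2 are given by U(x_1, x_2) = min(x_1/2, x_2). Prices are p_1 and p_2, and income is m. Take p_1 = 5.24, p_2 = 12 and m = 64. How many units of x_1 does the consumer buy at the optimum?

x_1* = 5.694

Leontief preferences: the optimum is at the kink where x_1/2 = x_2/1, i.e. x_2 = (1/2)·x_1.
Budget: p_1·x_1 + p_2·(1/2)·x_1 = m, so (2·p_1 + p_2)·x_1 = 2·m.
Demand: x_1*(p_1,p_2,m) = 2·m/(2·p_1 + p_2), x_2* = m/(2·p_1 + p_2).
Here 2·5.24 + 12 = 22.48, giving x_1* = 5.694.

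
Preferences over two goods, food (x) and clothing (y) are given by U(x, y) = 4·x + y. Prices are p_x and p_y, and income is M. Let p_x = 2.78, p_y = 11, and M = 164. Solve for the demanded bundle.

Perfect substitutes: compare marginal utility per dollar. 4/p_x vs 1/p_y → 1.4388 vs 0.0909.
x gives more utility per dollar, so spend all income on x: x* = M/p_x, y* = 0.
Numerically: x* = 58.9928, y* = 0.

x* = 58.9928, y* = 0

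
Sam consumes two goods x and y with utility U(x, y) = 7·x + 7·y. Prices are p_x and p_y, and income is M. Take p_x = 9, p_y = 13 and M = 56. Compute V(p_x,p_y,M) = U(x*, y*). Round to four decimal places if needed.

Linear utility — the consumer picks whichever good has higher MU/price: 7/9 = 0.7778 vs 7/13 = 0.5385.
x gives more utility per dollar, so spend all income on x: x* = M/p_x, y* = 0.
Numerically: x* = 6.2222, y* = 0.
Utility at the optimum: U(6.2222, 0) = 43.5556.

V = 43.5556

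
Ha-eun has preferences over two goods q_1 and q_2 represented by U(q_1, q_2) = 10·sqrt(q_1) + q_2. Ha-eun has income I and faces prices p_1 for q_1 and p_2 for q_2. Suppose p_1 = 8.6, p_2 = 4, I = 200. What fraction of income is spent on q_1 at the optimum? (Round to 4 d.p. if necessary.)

share on q_1 = 0.2326

MU_q_1 = 5/√q_1, MU_q_2 = 1. Tangency: 5/√q_1 = p_1/p_2.
Thus q_1* = (5·p_2/p_1)² — independent of I — with the rest of income spent on q_2.
Plugging in: q_1* = (5·4/8.6)² = 5.4083, q_2* = 38.3721.
Expenditure on q_1: 8.6·5.4083 = 46.5116; share = 0.2326.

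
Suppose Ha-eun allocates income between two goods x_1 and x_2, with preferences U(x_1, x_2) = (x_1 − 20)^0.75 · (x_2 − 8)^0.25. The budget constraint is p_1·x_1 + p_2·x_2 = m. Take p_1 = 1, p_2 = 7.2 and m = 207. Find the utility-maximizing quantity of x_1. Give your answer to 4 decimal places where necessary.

MRS = 3·(x_2−8)/(x_1−20). Tangency with p_1/p_2 gives x_2−8 = (1/3)·(p_1/p_2)·(x_1−20).
Substituting into the budget: x_1* = 20 + 0.75·(m − 20·p_1 − 8·p_2)/p_1, and x_2* = 8 + 0.25·(…)/p_2.
Discretionary income = 207 − 20·1 − 8·7.2 = 129.4; x_1* = 20 + 0.75·129.4/1 = 117.05.

x_1* = 117.05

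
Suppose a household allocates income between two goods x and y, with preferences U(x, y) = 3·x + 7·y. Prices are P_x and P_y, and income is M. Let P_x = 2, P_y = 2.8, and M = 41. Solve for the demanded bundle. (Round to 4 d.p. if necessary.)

x* = 0, y* = 14.6429

Perfect substitutes: compare marginal utility per dollar. 3/P_x vs 7/P_y → 1.5 vs 2.5.
y gives more utility per dollar, so spend all income on y: y* = M/P_y, x* = 0.
Numerically: x* = 0, y* = 14.6429.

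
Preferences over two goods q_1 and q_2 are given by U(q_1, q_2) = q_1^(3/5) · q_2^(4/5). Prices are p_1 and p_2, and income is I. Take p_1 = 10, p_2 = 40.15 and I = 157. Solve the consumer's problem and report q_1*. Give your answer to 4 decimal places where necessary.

MU_q_1/MU_q_2 = (0.6·q_2)/(0.8·q_1); tangency sets this equal to p_1/p_2.
Rearranging, p_2·q_2 = (4/3)·p_1·q_1. Substituting into the budget gives p_1·q_1·(1 + (4/3)) = I.
Demand: q_1*(p_1,p_2,I) = 3/7·I/p_1 and q_2* = 4/7·I/p_2.
At p_1=10, p_2=40.15, I=157: q_1* = 3/7·157/10 = 6.7286.

q_1* = 6.7286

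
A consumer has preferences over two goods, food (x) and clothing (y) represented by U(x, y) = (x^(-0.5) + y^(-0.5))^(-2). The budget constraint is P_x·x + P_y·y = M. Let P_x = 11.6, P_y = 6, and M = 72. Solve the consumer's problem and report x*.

MRS = MU_x/MU_y = (y/x)^(1.5). Set equal to P_x/P_y.
Hence y/x = (P_x/P_y)^(1/(1.5)), i.e. raised to the 2/3 power.
Substitute y = (y/x)·x into the budget: x* = M/(P_x + P_y·(y/x)).
Numerically y/x = 1.551927, so x* = 72/(11.6 + 6·1.551927) = 3.4431.

x* = 3.4431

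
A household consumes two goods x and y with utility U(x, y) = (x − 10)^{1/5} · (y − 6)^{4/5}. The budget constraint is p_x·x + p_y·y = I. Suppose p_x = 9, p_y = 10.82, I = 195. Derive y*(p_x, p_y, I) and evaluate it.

MRS = (1/4)·(y−6)/(x−10). Tangency with p_x/p_y gives y−6 = 4·(p_x/p_y)·(x−10).
Substituting into the budget: x* = 10 + 0.2·(I − 10·p_x − 6·p_y)/p_x, and y* = 6 + 0.8·(…)/p_y.
Discretionary income = 195 − 10·9 − 6·10.82 = 40.08; y* = 6 + 0.8·40.08/10.82 = 8.9634.

y* = 8.9634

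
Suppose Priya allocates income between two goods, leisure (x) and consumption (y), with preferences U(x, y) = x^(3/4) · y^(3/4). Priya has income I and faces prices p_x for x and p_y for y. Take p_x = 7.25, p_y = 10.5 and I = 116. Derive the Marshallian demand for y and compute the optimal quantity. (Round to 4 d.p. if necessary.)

Demand: x*(p_x,p_y,I) = 0.5·I/p_x and y* = 0.5·I/p_y.
At p_x=7.25, p_y=10.5, I=116: y* = 0.5·116/10.5 = 5.5238.

y* = 5.5238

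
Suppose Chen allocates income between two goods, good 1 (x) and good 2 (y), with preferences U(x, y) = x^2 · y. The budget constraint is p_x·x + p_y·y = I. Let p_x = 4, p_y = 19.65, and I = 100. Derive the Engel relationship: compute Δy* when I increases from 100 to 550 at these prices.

Δy* = 7.6336

MU_x/MU_y = (2·y)/(x); tangency sets this equal to p_x/p_y.
So 2·p_y·y = p_x·x; combined with the budget, a share 2/3 of income goes to x.
Demand: x*(p_x,p_y,I) = 2/3·I/p_x and y* = 1/3·I/p_y.
At p_x=4, p_y=19.65, I=100: y* = 1/3·100/19.65 = 1.6964.
At I' = 550: y* = 9.3299. Change: 9.3299 − 1.6964 = 7.6336.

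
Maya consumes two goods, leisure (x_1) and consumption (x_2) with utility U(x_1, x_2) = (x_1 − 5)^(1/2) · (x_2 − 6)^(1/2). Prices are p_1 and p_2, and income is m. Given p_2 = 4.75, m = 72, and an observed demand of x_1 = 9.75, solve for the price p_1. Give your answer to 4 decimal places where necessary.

MRS = (x_2−6)/(x_1−5). Tangency with p_1/p_2 gives x_2−6 = (p_1/p_2)·(x_1−5).
After buying the subsistence bundle (5, 6), a share 0.5 of the remaining income goes to x_1: x_1* = 5 + 0.5·(m − 5p_1 − 6p_2)/p_1.
Set x_1* = 9.75 in the demand function and solve for p_1: p_1 = 3.

p_1 = 3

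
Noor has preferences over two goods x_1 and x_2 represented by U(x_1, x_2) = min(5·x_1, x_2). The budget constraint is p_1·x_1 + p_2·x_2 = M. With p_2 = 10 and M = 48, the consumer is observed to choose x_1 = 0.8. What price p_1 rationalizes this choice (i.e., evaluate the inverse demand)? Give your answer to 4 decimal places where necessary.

p_1 = 10

With perfect complements, no substitution: consume in ratio x_1:x_2 = 1:5.
Budget: p_1·x_1 + p_2·5·x_1 = M, so (p_1 + 5·p_2)·x_1 = M.
Demand: x_1*(p_1,p_2,M) = M/(p_1 + 5·p_2), x_2* = 5·M/(p_1 + 5·p_2).
Set x_1* = 0.8 in the demand function and solve for p_1: p_1 = 10.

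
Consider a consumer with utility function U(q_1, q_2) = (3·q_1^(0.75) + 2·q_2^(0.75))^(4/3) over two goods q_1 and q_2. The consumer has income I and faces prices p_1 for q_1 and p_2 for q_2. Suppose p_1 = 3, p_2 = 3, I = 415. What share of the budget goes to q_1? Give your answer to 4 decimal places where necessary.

MU_q_1 ∝ 3·q_1^(-0.25), MU_q_2 ∝ 2·q_2^(-0.25), so MRS = (3/2)·(q_2/q_1)^(0.25) = p_1/p_2.
Hence q_2/q_1 = ((2/3)·p_1/p_2)^(1/(0.25)), i.e. raised to the 4 power.
With the ratio pinned down, the budget gives q_1* = I/(p_1 + p_2·(q_2/q_1)) and q_2* = (q_2/q_1)·q_1*.
Numerically q_2/q_1 = 0.197531, so q_1* = 415/(3 + 3·0.197531) = 115.5155 and q_2* = 0.197531·115.5155 = 22.8179.
Expenditure on q_1: 3·115.5155 = 346.5464; share = 0.8351.

share on q_1 = 0.8351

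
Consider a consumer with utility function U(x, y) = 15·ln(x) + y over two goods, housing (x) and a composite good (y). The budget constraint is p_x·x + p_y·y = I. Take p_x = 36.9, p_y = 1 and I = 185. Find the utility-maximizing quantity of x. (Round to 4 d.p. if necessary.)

x* = 0.4065

Set MRS = p_x/p_y: (15/x)/1 = p_x/p_y.
So x*(p_x,p_y) = 15·p_y/p_x, independent of income; and y* = (I − 15·p_y)/p_y.
At the given prices: x* = 15·1/36.9 = 0.4065.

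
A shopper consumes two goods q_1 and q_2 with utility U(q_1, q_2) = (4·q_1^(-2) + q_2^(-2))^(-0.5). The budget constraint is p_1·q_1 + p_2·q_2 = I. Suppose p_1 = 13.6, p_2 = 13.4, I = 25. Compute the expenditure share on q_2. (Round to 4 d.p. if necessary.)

share on q_2 = 0.3841

Numerically q_2/q_1 = 0.633079, so q_1* = 25/(13.6 + 13.4·0.633079) = 1.1321 and q_2* = 0.633079·1.1321 = 0.7167.
Expenditure on q_2: 13.4·0.7167 = 9.6037; share = 0.3841.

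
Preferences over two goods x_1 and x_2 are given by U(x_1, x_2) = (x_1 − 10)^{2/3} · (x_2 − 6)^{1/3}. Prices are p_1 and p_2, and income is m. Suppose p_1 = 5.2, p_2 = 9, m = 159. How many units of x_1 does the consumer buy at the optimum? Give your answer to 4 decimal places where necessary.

MRS = 2·(x_2−6)/(x_1−10). Tangency with p_1/p_2 gives x_2−6 = (1/2)·(p_1/p_2)·(x_1−10).
After buying the subsistence bundle (10, 6), a share 2/3 of the remaining income goes to x_1: x_1* = 10 + 2/3·(m − 10p_1 − 6p_2)/p_1.
Discretionary income = 159 − 10·5.2 − 6·9 = 53; x_1* = 10 + 2/3·53/5.2 = 16.7949.

x_1* = 16.7949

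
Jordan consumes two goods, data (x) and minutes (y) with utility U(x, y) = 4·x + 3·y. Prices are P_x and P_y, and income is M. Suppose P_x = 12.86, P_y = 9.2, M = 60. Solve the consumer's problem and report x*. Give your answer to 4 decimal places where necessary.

x* = 0

Linear utility — the consumer picks whichever good has higher MU/price: 4/12.86 = 0.311 vs 3/9.2 = 0.3261.
y gives more utility per dollar, so spend all income on y: y* = M/P_y, x* = 0.
Numerically: x* = 0, y* = 6.5217.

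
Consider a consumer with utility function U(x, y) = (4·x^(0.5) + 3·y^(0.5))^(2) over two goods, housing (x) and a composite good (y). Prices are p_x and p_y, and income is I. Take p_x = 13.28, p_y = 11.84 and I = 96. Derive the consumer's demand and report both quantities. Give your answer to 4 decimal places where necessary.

x* = 4.4324, y* = 3.1366

Numerically y/x = 0.707645, so x* = 96/(13.28 + 11.84·0.707645) = 4.4324 and y* = 0.707645·4.4324 = 3.1366.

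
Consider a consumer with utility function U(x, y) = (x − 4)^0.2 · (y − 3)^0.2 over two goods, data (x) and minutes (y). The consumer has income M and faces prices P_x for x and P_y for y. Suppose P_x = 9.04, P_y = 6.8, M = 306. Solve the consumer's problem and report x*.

x* = 17.7965

After buying the subsistence bundle (4, 3), a share 0.5 of the remaining income goes to x: x* = 4 + 0.5·(M − 4P_x − 3P_y)/P_x.
Discretionary income = 306 − 4·9.04 − 3·6.8 = 249.44; x* = 4 + 0.5·249.44/9.04 = 17.7965.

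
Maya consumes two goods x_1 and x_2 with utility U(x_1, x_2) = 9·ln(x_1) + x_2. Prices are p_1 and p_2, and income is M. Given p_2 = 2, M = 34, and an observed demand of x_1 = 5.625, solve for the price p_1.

MU_x_1 = 9/x_1, MU_x_2 = 1. Tangency: 9/x_1 = p_1/p_2.
So x_1*(p_1,p_2) = 9·p_2/p_1, independent of income; and x_2* = (M − 9·p_2)/p_2.
Set x_1* = 5.625 in the demand function and solve for p_1: p_1 = 3.2.

p_1 = 3.2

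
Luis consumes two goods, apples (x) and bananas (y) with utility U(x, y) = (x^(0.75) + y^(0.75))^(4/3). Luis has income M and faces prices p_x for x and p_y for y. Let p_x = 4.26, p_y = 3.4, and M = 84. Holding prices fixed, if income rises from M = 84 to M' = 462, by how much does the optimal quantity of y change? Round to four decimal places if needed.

MU_x ∝ x^(-0.25), MU_y ∝ y^(-0.25), so MRS = (y/x)^(0.25) = p_x/p_y.
Hence y/x = (p_x/p_y)^(1/(0.25)), i.e. raised to the 4 power.
With the ratio pinned down, the budget gives x* = M/(p_x + p_y·(y/x)) and y* = (y/x)·x*.
Numerically y/x = 2.464465, so x* = 84/(4.26 + 3.4·2.464465) = 6.646 and y* = 2.464465·6.646 = 16.3788.
At M' = 462: y* = 90.0836. Change: 90.0836 − 16.3788 = 73.7048.

Δy* = 73.7048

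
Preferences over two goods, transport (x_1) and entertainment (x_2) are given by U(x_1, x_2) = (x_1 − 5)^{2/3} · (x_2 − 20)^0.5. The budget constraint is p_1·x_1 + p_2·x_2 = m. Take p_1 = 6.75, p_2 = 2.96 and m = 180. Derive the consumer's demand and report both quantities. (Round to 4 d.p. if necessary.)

This is Cobb-Douglas in (x_1−5, x_2−20): tangency gives 2/3·p_2·(x_2−20) = 0.5·p_1·(x_1−5).
Substituting into the budget: x_1* = 5 + 4/7·(m − 5·p_1 − 20·p_2)/p_1, and x_2* = 20 + 3/7·(…)/p_2.
Discretionary income = 180 − 5·6.75 − 20·2.96 = 87.05; x_1* = 5 + 4/7·87.05/6.75 = 12.3693; x_2* = 20 + 3/7·87.05/2.96 = 32.6038.

x_1* = 12.3693, x_2* = 32.6038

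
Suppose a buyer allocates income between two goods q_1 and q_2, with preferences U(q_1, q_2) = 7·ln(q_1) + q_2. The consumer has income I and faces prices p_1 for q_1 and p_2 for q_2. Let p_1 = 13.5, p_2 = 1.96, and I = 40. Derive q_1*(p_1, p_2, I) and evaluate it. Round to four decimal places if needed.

q_1* = 1.0163

So q_1*(p_1,p_2) = 7·p_2/p_1, independent of income; and q_2* = (I − 7·p_2)/p_2.
At the given prices: q_1* = 7·1.96/13.5 = 1.0163.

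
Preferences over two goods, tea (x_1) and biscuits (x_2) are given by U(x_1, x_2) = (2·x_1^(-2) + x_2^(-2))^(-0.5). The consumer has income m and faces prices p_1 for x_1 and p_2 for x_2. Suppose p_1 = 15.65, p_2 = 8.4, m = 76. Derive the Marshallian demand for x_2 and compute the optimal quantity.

From the CES first-order condition, 2·(x_2/x_1)^(3) = p_1/p_2.
Solve for the ratio: x_2/x_1 = [(1/2)·p_1/p_2]^(1/3).
With the ratio pinned down, the budget gives x_1* = m/(p_1 + p_2·(x_2/x_1)) and x_2* = (x_2/x_1)·x_1*.
Numerically x_2/x_1 = 0.976641, so x_1* = 76/(15.65 + 8.4·0.976641) = 3.1861 and x_2* = 0.976641·3.1861 = 3.1117.

x_2* = 3.1117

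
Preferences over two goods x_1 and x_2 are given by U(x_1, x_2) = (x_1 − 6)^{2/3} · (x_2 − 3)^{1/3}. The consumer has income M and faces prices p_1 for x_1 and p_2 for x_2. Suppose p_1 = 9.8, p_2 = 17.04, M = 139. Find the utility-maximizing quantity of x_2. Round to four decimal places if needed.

x_2* = 3.5689

Substituting into the budget: x_1* = 6 + 2/3·(M − 6·p_1 − 3·p_2)/p_1, and x_2* = 3 + 1/3·(…)/p_2.
Discretionary income = 139 − 6·9.8 − 3·17.04 = 29.08; x_2* = 3 + 1/3·29.08/17.04 = 3.5689.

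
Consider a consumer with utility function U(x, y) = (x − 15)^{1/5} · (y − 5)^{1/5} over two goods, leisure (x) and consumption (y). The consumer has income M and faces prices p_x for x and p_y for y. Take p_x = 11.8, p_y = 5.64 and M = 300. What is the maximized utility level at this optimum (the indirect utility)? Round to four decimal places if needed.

V = 2.0215

MRS = (y−5)/(x−15). Tangency with p_x/p_y gives y−5 = (p_x/p_y)·(x−15).
After buying the subsistence bundle (15, 5), a share 0.5 of the remaining income goes to x: x* = 15 + 0.5·(M − 15p_x − 5p_y)/p_x.
Discretionary income = 300 − 15·11.8 − 5·5.64 = 94.8; x* = 15 + 0.5·94.8/11.8 = 19.0169; y* = 5 + 0.5·94.8/5.64 = 13.4043.
Utility at the optimum: U(19.0169, 13.4043) = 2.0215.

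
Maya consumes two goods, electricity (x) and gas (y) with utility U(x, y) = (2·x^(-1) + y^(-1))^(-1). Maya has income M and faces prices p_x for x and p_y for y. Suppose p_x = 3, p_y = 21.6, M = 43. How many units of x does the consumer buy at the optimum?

MU_x ∝ 2·x^(-2), MU_y ∝ y^(-2), so MRS = 2·(y/x)^(2) = p_x/p_y.
Solve for the ratio: y/x = [(1/2)·p_x/p_y]^(0.5).
With the ratio pinned down, the budget gives x* = M/(p_x + p_y·(y/x)) and y* = (y/x)·x*.
Numerically y/x = 0.263523, so x* = 43/(3 + 21.6·0.263523) = 4.947.

x* = 4.947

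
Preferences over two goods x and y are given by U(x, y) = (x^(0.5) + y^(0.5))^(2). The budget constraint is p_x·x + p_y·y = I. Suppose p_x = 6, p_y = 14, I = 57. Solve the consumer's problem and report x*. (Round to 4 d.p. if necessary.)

MRS = MU_x/MU_y = (y/x)^(0.5). Set equal to p_x/p_y.
Hence y/x = (p_x/p_y)^(1/(0.5)), i.e. raised to the 2 power.
With the ratio pinned down, the budget gives x* = I/(p_x + p_y·(y/x)) and y* = (y/x)·x*.
Numerically y/x = 0.183673, so x* = 57/(6 + 14·0.183673) = 6.65.

x* = 6.65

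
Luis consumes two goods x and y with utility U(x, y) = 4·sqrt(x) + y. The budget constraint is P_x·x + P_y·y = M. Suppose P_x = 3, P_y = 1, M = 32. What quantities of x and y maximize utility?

x* = 0.4444, y* = 30.6667

MU_x = 2/√x, MU_y = 1. Tangency: 2/√x = P_x/P_y.
Thus x* = (2·P_y/P_x)² — independent of M — with the rest of income spent on y.
Plugging in: x* = (2·1/3)² = 0.4444, y* = 30.6667.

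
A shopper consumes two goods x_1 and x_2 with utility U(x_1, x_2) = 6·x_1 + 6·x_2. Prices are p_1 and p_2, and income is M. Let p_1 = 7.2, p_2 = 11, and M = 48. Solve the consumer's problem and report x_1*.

x_1* = 6.6667

Perfect substitutes: compare marginal utility per dollar. 6/p_1 vs 6/p_2 → 0.8333 vs 0.5455.
x_1 gives more utility per dollar, so spend all income on x_1: x_1* = M/p_1, x_2* = 0.
Numerically: x_1* = 6.6667, x_2* = 0.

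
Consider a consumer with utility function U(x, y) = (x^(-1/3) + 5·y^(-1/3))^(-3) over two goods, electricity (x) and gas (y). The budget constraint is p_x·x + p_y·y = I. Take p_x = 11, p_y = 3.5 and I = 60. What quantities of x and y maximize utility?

MU_x ∝ x^(-4/3), MU_y ∝ 5·y^(-4/3), so MRS = (1/5)·(y/x)^(4/3) = p_x/p_y.
Solve for the ratio: y/x = [5·p_x/p_y]^(0.75).
Substitute y = (y/x)·x into the budget: x* = I/(p_x + p_y·(y/x)).
Numerically y/x = 7.892616, so x* = 60/(11 + 3.5·7.892616) = 1.5534 and y* = 7.892616·1.5534 = 12.2606.

x* = 1.5534, y* = 12.2606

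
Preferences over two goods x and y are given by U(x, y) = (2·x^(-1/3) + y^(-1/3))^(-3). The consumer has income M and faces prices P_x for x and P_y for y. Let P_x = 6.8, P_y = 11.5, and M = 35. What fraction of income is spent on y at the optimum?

share on y = 0.4041

MRS = MU_x/MU_y = 2·(y/x)^(4/3). Set equal to P_x/P_y.
Solve for the ratio: y/x = [(1/2)·P_x/P_y]^(0.75).
With the ratio pinned down, the budget gives x* = M/(P_x + P_y·(y/x)) and y* = (y/x)·x*.
Numerically y/x = 0.400946, so x* = 35/(6.8 + 11.5·0.400946) = 3.0672 and y* = 0.400946·3.0672 = 1.2298.
Expenditure on y: 11.5·1.2298 = 14.1427; share = 0.4041.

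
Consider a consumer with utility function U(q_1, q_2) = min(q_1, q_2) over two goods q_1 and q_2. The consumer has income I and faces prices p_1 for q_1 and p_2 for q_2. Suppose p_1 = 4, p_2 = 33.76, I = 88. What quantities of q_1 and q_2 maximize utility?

q_1* = 2.3305, q_2* = 2.3305

With perfect complements, no substitution: consume in ratio q_1:q_2 = 1:1.
Budget: p_1·q_1 + p_2·q_1 = I, so (p_1 + p_2)·q_1 = I.
Demand: q_1*(p_1,p_2,I) = I/(p_1 + p_2), q_2* = I/(p_1 + p_2).
Here 4 + 33.76 = 37.76, giving q_1* = 2.3305 and q_2* = 2.3305.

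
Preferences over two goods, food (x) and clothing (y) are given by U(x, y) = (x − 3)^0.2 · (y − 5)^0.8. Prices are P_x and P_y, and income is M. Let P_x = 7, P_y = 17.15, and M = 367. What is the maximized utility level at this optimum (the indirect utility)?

Substituting into the budget: x* = 3 + 0.2·(M − 3·P_x − 5·P_y)/P_x, and y* = 5 + 0.8·(…)/P_y.
Discretionary income = 367 − 3·7 − 5·17.15 = 260.25; x* = 3 + 0.2·260.25/7 = 10.4357; y* = 5 + 0.8·260.25/17.15 = 17.1399.
Utility at the optimum: U(10.4357, 17.1399) = 11.0062.

V = 11.0062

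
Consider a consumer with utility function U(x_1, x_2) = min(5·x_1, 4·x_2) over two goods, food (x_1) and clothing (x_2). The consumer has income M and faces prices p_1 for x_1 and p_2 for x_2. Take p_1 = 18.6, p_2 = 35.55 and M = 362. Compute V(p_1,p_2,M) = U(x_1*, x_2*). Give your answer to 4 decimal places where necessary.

Leontief preferences: the optimum is at the kink where x_1/4 = x_2/5, i.e. x_2 = (5/4)·x_1.
Budget: p_1·x_1 + p_2·(5/4)·x_1 = M, so (4·p_1 + 5·p_2)·x_1 = 4·M.
Demand: x_1*(p_1,p_2,M) = 4·M/(4·p_1 + 5·p_2), x_2* = 5·M/(4·p_1 + 5·p_2).
Here 4·18.6 + 5·35.55 = 252.15, giving x_1* = 5.7426 and x_2* = 7.1783.
Utility at the optimum: U(5.7426, 7.1783) = 28.7131.

V = 28.7131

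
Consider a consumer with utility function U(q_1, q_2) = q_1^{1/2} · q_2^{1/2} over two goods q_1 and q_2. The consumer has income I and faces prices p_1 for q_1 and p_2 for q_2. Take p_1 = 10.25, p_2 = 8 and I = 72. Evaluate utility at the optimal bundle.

V = 3.9755

At p_1=10.25, p_2=8, I=72: q_1* = 0.5·72/10.25 = 3.5122, q_2* = 4.5.
Utility at the optimum: U(3.5122, 4.5) = 3.9755.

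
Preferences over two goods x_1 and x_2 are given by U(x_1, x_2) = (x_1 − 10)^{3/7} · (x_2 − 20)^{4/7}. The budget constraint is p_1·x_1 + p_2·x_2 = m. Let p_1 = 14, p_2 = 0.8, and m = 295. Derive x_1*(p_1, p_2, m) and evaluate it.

x_1* = 14.2551

Substituting into the budget: x_1* = 10 + 3/7·(m − 10·p_1 − 20·p_2)/p_1, and x_2* = 20 + 4/7·(…)/p_2.
Discretionary income = 295 − 10·14 − 20·0.8 = 139; x_1* = 10 + 3/7·139/14 = 14.2551.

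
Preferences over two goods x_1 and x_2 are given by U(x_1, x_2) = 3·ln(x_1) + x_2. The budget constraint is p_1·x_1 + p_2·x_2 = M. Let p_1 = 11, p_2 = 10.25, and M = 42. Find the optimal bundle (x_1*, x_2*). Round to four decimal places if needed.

x_1* = 2.7955, x_2* = 1.0976

MU_x_1 = 3/x_1, MU_x_2 = 1. Tangency: 3/x_1 = p_1/p_2.
So x_1*(p_1,p_2) = 3·p_2/p_1, independent of income; and x_2* = (M − 3·p_2)/p_2.
At the given prices: x_1* = 3·10.25/11 = 2.7955, and x_2* = 1.0976.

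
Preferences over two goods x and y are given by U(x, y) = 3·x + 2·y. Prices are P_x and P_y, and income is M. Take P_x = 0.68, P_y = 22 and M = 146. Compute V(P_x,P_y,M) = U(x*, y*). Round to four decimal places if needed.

V = 644.1176

x gives more utility per dollar, so spend all income on x: x* = M/P_x, y* = 0.
Numerically: x* = 214.7059, y* = 0.
Utility at the optimum: U(214.7059, 0) = 644.1176.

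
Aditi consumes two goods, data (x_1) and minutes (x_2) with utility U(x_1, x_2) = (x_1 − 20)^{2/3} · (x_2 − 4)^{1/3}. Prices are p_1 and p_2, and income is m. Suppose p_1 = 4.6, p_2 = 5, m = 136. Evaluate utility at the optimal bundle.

MRS = 2·(x_2−4)/(x_1−20). Tangency with p_1/p_2 gives x_2−4 = (1/2)·(p_1/p_2)·(x_1−20).
After buying the subsistence bundle (20, 4), a share 2/3 of the remaining income goes to x_1: x_1* = 20 + 2/3·(m − 20p_1 − 4p_2)/p_1.
Discretionary income = 136 − 20·4.6 − 4·5 = 24; x_1* = 20 + 2/3·24/4.6 = 23.4783; x_2* = 4 + 1/3·24/5 = 5.6.
Utility at the optimum: U(23.4783, 5.6) = 2.685.

V = 2.685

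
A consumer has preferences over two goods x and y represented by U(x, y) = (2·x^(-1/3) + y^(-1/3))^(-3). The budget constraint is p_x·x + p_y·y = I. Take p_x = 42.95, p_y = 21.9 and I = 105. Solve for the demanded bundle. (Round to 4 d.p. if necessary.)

MU_x ∝ 2·x^(-4/3), MU_y ∝ y^(-4/3), so MRS = 2·(y/x)^(4/3) = p_x/p_y.
Hence y/x = ((1/2)·p_x/p_y)^(1/(4/3)), i.e. raised to the 0.75 power.
With the ratio pinned down, the budget gives x* = I/(p_x + p_y·(y/x)) and y* = (y/x)·x*.
Numerically y/x = 0.98541, so x* = 105/(42.95 + 21.9·0.98541) = 1.6271 and y* = 0.98541·1.6271 = 1.6034.

x* = 1.6271, y* = 1.6034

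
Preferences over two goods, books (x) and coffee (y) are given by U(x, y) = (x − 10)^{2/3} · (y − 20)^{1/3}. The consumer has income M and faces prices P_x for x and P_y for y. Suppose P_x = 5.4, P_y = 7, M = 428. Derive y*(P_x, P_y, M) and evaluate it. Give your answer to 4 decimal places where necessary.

This is Cobb-Douglas in (x−10, y−20): tangency gives 2/3·P_y·(y−20) = 1/3·P_x·(x−10).
Substituting into the budget: x* = 10 + 2/3·(M − 10·P_x − 20·P_y)/P_x, and y* = 20 + 1/3·(…)/P_y.
Discretionary income = 428 − 10·5.4 − 20·7 = 234; y* = 20 + 1/3·234/7 = 31.1429.

y* = 31.1429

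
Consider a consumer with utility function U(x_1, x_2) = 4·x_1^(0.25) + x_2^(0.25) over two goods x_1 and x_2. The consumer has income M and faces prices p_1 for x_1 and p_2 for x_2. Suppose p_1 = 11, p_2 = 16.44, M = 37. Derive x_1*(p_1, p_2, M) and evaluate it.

x_1* = 2.9564

MRS = MU_x_1/MU_x_2 = 4·(x_2/x_1)^(0.75). Set equal to p_1/p_2.
Solve for the ratio: x_2/x_1 = [(1/4)·p_1/p_2]^(4/3).
With the ratio pinned down, the budget gives x_1* = M/(p_1 + p_2·(x_2/x_1)) and x_2* = (x_2/x_1)·x_1*.
Numerically x_2/x_1 = 0.092167, so x_1* = 37/(11 + 16.44·0.092167) = 2.9564.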